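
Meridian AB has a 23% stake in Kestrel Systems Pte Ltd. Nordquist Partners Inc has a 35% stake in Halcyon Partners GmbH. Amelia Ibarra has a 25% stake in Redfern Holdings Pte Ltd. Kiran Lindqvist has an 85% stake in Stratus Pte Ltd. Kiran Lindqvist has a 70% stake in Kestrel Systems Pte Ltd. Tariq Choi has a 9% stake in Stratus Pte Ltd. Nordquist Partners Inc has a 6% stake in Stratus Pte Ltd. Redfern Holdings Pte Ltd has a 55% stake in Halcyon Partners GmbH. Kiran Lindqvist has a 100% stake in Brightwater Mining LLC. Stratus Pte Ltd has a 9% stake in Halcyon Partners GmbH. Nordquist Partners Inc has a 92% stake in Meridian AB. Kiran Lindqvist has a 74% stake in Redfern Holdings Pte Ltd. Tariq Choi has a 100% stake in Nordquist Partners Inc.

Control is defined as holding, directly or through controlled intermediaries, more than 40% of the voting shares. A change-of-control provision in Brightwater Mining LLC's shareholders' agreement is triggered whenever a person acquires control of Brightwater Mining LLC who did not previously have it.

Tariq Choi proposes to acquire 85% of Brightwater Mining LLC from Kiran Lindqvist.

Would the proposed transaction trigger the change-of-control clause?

The purchase adds only to Tariq's holdings (Kiran's stake shrinks), so Tariq is the only person who could newly come to control Brightwater.
Tariq holds 100% of Nordquist, so Tariq controls Nordquist.
Nordquist holds 92% of Meridian, so Tariq controls Meridian.
Neither Tariq nor any entity Tariq controls holds any voting interest in Brightwater.
So before the transaction, Tariq does not control Brightwater.
After the purchase, Tariq holds 85% of Brightwater directly, and Kiran's stake falls to 15%.
Tariq holds 85% of Brightwater, so Tariq controls Brightwater.
Tariq did not control Brightwater before and does after, so the clause is triggered.

Yes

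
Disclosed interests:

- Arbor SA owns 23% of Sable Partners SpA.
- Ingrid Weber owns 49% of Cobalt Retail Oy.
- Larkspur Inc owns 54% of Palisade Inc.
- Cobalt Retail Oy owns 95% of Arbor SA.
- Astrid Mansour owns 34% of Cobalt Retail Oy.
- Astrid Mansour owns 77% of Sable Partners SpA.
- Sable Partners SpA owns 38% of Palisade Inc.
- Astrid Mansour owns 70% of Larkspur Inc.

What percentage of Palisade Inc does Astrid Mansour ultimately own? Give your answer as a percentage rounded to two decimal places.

69.88%

Astrid reaches Palisade along 3 paths.
Via Sable: 77% × 38% = 29.26%.
Via Cobalt → Arbor → Sable: 34% × 95% × 23% × 38% = 2.82302%.
Via Larkspur: 70% × 54% = 37.8%.
Total: 29.26% + 2.82302% + 37.8% = 69.88302%.
Rounded: 69.88%.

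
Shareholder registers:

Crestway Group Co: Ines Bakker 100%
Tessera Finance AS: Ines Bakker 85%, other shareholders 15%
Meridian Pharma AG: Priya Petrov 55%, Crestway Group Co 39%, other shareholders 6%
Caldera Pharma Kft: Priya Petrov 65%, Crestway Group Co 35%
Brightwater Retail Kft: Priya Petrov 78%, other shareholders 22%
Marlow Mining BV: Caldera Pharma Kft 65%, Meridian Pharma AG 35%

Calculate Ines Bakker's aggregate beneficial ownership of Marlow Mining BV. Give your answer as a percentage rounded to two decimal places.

36.40%

Ines reaches Marlow along 2 paths.
Via Crestway → Caldera: 100% × 35% × 65% = 22.75%.
Via Crestway → Meridian: 100% × 39% × 35% = 13.65%.
Total: 22.75% + 13.65% = 36.4%.
Rounded: 36.40%.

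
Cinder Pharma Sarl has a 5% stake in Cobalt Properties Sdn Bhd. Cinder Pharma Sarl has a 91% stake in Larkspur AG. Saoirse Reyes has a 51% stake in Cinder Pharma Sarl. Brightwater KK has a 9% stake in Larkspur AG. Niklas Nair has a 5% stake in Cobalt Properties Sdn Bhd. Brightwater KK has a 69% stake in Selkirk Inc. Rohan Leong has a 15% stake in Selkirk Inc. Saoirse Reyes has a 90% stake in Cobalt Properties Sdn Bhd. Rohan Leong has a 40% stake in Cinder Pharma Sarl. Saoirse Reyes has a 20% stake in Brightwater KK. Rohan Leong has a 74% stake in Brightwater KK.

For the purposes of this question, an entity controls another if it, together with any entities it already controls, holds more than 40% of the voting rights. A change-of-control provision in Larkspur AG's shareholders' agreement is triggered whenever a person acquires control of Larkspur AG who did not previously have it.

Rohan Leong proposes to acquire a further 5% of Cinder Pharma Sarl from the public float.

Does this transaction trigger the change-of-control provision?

Yes

The purchase changes only Rohan's holdings, so Rohan is the only person who could newly come to control Larkspur.
Rohan holds 74% of Brightwater, so Rohan controls Brightwater.
Rohan and Brightwater together hold 15% + 69% = 84% of Selkirk, so Rohan controls Selkirk.
In Larkspur, Rohan's side holds only 9%, not > 40%.
So before the transaction, Rohan does not control Larkspur.
After the purchase, Rohan's direct stake in Cinder rises to 40% + 5% = 45%.
Rohan holds 45% of Cinder, so Rohan controls Cinder.
Cinder and Brightwater together hold 91% + 9% = 100% of Larkspur, so Rohan controls Larkspur.
Rohan did not control Larkspur before and does after, so the clause is triggered.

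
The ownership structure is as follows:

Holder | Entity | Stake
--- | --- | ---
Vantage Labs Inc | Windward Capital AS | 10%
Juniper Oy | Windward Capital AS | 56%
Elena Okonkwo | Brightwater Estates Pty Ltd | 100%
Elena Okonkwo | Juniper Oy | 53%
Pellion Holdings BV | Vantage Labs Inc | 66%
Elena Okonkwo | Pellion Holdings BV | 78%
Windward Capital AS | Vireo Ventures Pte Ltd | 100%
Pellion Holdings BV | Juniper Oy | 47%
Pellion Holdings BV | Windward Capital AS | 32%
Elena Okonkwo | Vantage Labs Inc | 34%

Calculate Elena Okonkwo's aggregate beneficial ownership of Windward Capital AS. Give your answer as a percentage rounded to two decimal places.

Elena reaches Windward along 5 paths.
Via Juniper: 53% × 56% = 29.68%.
Via Pellion → Juniper: 78% × 47% × 56% = 20.5296%.
Via Pellion → Vantage: 78% × 66% × 10% = 5.148%.
Via Vantage: 34% × 10% = 3.4%.
Via Pellion: 78% × 32% = 24.96%.
Total: 29.68% + 20.5296% + 5.148% + 3.4% + 24.96% = 83.7176%.
Rounded: 83.72%.

83.72%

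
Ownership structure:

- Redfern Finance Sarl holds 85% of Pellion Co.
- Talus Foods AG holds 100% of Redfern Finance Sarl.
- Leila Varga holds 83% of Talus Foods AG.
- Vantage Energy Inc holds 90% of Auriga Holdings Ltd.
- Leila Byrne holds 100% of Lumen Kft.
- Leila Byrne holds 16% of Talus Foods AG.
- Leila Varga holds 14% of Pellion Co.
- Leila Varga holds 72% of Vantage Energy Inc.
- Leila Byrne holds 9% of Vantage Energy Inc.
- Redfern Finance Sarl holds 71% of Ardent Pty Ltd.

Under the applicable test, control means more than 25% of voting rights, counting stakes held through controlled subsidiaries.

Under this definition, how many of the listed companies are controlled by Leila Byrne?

Leila Byrne holds 100% of Lumen, so Leila Byrne controls Lumen.
No other company's threshold is met.
Leila Byrne controls 1 company.

1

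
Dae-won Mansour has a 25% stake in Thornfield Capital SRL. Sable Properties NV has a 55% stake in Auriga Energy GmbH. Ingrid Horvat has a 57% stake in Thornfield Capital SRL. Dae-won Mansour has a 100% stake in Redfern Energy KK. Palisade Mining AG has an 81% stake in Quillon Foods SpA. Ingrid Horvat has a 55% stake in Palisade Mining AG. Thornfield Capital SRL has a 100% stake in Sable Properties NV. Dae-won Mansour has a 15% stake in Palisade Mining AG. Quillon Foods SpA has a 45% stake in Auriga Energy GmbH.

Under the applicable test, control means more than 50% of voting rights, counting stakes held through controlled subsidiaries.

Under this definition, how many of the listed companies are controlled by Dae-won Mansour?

1

Dae-won holds 100% of Redfern, so Dae-won controls Redfern.
No other company's threshold is met.
Dae-won controls 1 company.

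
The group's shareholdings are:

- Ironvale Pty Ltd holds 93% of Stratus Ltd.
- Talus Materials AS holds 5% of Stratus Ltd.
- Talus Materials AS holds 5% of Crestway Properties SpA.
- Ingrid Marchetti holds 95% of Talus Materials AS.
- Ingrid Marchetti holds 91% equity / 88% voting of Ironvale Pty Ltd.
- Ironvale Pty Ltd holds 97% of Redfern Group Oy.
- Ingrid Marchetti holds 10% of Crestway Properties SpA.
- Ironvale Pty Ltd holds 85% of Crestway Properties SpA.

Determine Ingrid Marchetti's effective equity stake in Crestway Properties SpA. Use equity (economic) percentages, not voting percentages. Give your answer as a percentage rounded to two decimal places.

92.10%

Ingrid reaches Crestway along 3 paths.
Direct stake: 10% = 10%.
Via Talus: 95% × 5% = 4.75%.
Via Ironvale: 91% × 85% = 77.35%.
Total: 10% + 4.75% + 77.35% = 92.1%.
Rounded: 92.10%.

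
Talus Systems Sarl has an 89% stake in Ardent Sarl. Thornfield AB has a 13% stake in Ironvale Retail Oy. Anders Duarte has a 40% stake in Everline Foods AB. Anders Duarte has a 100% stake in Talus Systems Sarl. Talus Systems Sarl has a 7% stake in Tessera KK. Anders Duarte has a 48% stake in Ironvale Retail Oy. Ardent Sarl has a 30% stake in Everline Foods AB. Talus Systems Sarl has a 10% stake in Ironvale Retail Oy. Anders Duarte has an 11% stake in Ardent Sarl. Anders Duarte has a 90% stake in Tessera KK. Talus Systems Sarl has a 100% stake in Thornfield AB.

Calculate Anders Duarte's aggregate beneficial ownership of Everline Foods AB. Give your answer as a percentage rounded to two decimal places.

70.00%

Anders reaches Everline along 3 paths.
Direct stake: 40% = 40%.
Via Talus → Ardent: 100% × 89% × 30% = 26.7%.
Via Ardent: 11% × 30% = 3.3%.
Total: 40% + 26.7% + 3.3% = 70%.
Rounded: 70.00%.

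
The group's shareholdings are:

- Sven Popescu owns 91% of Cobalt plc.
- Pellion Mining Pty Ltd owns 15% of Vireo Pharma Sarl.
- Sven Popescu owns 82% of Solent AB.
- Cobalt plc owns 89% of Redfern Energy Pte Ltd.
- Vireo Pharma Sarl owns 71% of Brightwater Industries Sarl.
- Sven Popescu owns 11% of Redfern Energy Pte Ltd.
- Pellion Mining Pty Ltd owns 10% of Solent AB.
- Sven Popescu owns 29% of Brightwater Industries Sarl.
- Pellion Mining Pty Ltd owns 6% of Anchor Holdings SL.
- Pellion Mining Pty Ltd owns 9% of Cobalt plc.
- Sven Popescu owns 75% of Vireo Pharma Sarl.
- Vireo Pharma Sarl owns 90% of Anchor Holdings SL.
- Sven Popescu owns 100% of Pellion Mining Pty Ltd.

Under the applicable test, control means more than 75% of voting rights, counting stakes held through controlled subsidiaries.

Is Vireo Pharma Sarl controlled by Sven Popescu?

Yes

Sven holds 100% of Pellion, so Sven controls Pellion.
Pellion and Sven together hold 15% + 75% = 90% of Vireo, so Sven controls Vireo.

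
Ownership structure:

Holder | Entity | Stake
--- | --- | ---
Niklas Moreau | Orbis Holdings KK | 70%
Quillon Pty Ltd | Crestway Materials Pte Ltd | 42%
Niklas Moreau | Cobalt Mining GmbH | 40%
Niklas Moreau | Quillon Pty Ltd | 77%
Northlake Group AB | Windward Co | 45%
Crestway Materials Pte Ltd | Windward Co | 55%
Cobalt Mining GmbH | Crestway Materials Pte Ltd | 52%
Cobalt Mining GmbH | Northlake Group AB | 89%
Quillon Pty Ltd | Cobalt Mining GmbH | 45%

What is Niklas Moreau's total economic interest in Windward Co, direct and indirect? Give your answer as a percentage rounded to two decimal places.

Niklas reaches Windward along 5 paths.
Via Cobalt → Northlake: 40% × 89% × 45% = 16.02%.
Via Quillon → Cobalt → Northlake: 77% × 45% × 89% × 45% = 13.877325%.
Via Cobalt → Crestway: 40% × 52% × 55% = 11.44%.
Via Quillon → Cobalt → Crestway: 77% × 45% × 52% × 55% = 9.9099%.
Via Quillon → Crestway: 77% × 42% × 55% = 17.787%.
Total: 16.02% + 13.877325% + 11.44% + 9.9099% + 17.787% = 69.034225%.
Rounded: 69.03%.

69.03%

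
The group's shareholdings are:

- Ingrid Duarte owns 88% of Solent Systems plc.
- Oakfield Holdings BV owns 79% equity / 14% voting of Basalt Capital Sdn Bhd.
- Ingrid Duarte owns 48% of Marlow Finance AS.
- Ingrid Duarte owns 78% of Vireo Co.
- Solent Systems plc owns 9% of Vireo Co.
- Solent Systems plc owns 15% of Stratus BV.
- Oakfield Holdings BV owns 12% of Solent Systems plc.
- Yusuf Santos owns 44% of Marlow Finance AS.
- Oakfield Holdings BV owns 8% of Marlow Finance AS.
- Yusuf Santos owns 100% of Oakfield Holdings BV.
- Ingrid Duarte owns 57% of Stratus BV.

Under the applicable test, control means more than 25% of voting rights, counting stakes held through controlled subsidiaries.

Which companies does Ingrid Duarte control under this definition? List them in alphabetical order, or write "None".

Marlow Finance AS, Solent Systems plc, Stratus BV, Vireo Co

Ingrid holds 88% of Solent, so Ingrid controls Solent.
Ingrid holds 48% of Marlow, so Ingrid controls Marlow.
Solent and Ingrid together hold 15% + 57% = 72% of Stratus, so Ingrid controls Stratus.
Ingrid and Solent together hold 78% + 9% = 87% of Vireo, so Ingrid controls Vireo.
No other company's threshold is met.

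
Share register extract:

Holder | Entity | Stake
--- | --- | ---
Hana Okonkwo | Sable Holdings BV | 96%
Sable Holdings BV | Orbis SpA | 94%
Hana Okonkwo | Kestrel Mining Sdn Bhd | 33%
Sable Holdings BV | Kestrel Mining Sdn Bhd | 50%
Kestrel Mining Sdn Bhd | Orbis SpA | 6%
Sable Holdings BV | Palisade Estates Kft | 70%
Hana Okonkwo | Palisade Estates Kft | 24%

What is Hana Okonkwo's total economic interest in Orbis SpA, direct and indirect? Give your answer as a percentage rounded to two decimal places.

95.10%

Hana reaches Orbis along 3 paths.
Via Sable: 96% × 94% = 90.24%.
Via Kestrel: 33% × 6% = 1.98%.
Via Sable → Kestrel: 96% × 50% × 6% = 2.88%.
Total: 90.24% + 1.98% + 2.88% = 95.1%.
Rounded: 95.10%.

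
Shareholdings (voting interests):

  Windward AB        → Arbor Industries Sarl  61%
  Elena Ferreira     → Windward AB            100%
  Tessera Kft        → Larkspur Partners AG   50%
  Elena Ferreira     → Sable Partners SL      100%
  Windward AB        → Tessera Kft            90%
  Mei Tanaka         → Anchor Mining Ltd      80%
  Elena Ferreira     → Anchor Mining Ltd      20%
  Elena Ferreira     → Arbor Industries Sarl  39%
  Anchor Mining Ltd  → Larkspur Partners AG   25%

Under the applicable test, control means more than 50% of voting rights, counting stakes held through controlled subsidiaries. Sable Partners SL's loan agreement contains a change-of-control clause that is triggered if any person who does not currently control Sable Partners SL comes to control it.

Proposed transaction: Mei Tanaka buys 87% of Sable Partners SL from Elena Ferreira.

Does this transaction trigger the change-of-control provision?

Yes

The purchase adds only to Mei's holdings (Elena's stake shrinks), so Mei is the only person who could newly come to control Sable.
Mei holds 80% of Anchor, so Mei controls Anchor.
Neither Mei nor any entity Mei controls holds any voting interest in Sable.
So before the transaction, Mei does not control Sable.
After the purchase, Mei holds 87% of Sable directly, and Elena's stake falls to 13%.
Mei holds 87% of Sable, so Mei controls Sable.
Mei did not control Sable before and does after, so the clause is triggered.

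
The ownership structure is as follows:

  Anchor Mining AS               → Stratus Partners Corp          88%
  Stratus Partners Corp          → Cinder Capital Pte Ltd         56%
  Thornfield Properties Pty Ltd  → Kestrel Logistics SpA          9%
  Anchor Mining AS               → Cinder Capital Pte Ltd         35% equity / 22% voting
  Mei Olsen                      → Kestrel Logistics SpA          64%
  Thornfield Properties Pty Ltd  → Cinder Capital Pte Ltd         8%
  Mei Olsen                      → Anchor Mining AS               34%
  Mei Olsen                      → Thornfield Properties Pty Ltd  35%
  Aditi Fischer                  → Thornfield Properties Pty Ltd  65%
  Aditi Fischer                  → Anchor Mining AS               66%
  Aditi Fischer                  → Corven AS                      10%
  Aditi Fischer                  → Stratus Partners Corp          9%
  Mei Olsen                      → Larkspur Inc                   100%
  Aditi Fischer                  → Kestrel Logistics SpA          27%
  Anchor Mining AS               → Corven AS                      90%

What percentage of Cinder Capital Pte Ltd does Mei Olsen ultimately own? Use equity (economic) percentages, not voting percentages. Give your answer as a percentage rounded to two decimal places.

31.46%

Mei reaches Cinder along 3 paths.
Via Anchor → Stratus: 34% × 88% × 56% = 16.7552%.
Via Thornfield: 35% × 8% = 2.8%.
Via Anchor: 34% × 35% = 11.9%.
Total: 16.7552% + 2.8% + 11.9% = 31.4552%.
Rounded: 31.46%.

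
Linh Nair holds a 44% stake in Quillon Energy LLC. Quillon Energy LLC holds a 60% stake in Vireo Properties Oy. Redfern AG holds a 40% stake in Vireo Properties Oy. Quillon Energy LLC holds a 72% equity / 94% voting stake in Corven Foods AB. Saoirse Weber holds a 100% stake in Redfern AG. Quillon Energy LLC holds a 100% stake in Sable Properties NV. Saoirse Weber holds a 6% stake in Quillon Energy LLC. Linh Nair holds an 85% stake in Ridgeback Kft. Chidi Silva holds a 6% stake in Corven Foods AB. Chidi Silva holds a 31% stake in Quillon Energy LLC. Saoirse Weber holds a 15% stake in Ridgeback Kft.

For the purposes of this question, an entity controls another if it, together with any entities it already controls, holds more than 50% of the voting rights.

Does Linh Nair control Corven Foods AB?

No

Linh holds 85% of Ridgeback, so Linh controls Ridgeback.
Neither Linh nor any entity Linh controls holds any voting interest in Corven.
So Linh does not control Corven.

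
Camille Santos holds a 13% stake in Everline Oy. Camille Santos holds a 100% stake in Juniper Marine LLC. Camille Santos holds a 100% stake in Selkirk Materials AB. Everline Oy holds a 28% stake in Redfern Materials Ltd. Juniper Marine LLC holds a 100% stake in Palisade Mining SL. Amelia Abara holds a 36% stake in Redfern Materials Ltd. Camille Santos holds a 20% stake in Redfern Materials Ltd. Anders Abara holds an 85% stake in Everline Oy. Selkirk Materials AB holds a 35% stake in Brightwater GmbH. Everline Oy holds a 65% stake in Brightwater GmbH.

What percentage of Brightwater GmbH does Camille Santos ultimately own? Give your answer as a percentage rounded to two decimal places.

Camille reaches Brightwater along 2 paths.
Via Selkirk: 100% × 35% = 35%.
Via Everline: 13% × 65% = 8.45%.
Total: 35% + 8.45% = 43.45%.

43.45%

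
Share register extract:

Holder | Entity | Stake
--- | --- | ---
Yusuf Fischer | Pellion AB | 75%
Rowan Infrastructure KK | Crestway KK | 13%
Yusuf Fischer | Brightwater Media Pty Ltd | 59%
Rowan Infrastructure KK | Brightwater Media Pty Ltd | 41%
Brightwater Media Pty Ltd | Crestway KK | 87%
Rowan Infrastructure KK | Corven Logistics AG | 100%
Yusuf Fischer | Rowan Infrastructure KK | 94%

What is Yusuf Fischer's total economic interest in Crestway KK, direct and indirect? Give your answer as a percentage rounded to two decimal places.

97.08%

Yusuf reaches Crestway along 3 paths.
Via Rowan → Brightwater: 94% × 41% × 87% = 33.5298%.
Via Brightwater: 59% × 87% = 51.33%.
Via Rowan: 94% × 13% = 12.22%.
Total: 33.5298% + 51.33% + 12.22% = 97.0798%.
Rounded: 97.08%.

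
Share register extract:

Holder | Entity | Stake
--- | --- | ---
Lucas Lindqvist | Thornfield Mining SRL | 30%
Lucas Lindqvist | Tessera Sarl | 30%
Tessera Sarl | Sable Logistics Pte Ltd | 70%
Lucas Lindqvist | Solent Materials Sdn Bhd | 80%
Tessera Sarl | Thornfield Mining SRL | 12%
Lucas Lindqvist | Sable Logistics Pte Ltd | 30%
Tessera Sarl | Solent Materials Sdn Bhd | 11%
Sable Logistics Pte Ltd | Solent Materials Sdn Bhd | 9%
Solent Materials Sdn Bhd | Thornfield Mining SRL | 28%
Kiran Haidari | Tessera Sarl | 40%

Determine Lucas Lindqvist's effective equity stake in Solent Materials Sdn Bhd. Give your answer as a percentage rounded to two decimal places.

87.89%

Lucas reaches Solent along 4 paths.
Via Sable: 30% × 9% = 2.7%.
Via Tessera → Sable: 30% × 70% × 9% = 1.89%.
Via Tessera: 30% × 11% = 3.3%.
Direct stake: 80% = 80%.
Total: 2.7% + 1.89% + 3.3% + 80% = 87.89%.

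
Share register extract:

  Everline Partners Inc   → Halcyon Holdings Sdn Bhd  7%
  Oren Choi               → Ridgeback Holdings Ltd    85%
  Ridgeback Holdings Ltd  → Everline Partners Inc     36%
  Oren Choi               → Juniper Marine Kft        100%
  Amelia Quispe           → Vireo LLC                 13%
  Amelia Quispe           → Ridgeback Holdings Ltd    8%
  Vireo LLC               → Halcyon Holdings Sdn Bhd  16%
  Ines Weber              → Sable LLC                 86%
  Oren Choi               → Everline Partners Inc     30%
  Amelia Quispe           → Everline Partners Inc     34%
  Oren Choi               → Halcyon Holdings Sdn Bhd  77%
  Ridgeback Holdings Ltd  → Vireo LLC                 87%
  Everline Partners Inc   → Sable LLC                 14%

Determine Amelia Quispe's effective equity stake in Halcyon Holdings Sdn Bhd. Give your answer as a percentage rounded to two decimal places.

5.78%

Amelia reaches Halcyon along 4 paths.
Via Vireo: 13% × 16% = 2.08%.
Via Ridgeback → Vireo: 8% × 87% × 16% = 1.1136%.
Via Everline: 34% × 7% = 2.38%.
Via Ridgeback → Everline: 8% × 36% × 7% = 0.2016%.
Total: 2.08% + 1.1136% + 2.38% + 0.2016% = 5.7752%.
Rounded: 5.78%.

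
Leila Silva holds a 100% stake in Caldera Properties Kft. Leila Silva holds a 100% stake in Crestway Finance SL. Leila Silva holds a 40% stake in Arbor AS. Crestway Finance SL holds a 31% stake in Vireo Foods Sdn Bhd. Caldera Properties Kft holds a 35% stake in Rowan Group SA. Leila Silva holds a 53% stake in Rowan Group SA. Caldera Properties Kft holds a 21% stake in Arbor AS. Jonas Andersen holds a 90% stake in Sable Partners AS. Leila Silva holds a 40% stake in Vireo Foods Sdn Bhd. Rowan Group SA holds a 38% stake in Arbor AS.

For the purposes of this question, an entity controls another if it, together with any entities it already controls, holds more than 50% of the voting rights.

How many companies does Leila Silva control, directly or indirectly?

5

Leila holds 100% of Caldera, so Leila controls Caldera.
Leila and Caldera together hold 53% + 35% = 88% of Rowan, so Leila controls Rowan.
Leila holds 100% of Crestway, so Leila controls Crestway.
Caldera and Rowan and Leila together hold 21% + 38% + 40% = 99% of Arbor, so Leila controls Arbor.
Leila and Crestway together hold 40% + 31% = 71% of Vireo, so Leila controls Vireo.
No other company's threshold is met.
Leila controls 5 companies.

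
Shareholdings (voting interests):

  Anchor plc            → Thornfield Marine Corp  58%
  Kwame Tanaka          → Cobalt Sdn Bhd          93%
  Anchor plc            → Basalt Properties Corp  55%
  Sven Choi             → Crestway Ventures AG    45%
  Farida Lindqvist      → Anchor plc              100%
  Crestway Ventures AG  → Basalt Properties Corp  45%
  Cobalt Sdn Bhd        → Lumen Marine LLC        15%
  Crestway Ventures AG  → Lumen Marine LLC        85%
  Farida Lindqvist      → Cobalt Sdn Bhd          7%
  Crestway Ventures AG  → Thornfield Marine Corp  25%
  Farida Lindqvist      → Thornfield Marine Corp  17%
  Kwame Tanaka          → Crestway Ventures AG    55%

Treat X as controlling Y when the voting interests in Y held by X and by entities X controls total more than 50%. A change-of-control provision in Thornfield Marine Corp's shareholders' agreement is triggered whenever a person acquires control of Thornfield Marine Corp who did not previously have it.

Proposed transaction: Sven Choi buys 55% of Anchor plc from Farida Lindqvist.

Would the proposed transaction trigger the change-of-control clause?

Yes

The purchase adds only to Sven's holdings (Farida's stake shrinks), so Sven is the only person who could newly come to control Thornfield.
Sven's largest direct stake is 45% in Crestway, which does not meet the threshold, so Sven controls no company.
Neither Sven nor any entity Sven controls holds any voting interest in Thornfield.
So before the transaction, Sven does not control Thornfield.
After the purchase, Sven holds 55% of Anchor directly, and Farida's stake falls to 45%.
Sven holds 55% of Anchor, so Sven controls Anchor.
Anchor holds 58% of Thornfield, so Sven controls Thornfield.
Sven did not control Thornfield before and does after, so the clause is triggered.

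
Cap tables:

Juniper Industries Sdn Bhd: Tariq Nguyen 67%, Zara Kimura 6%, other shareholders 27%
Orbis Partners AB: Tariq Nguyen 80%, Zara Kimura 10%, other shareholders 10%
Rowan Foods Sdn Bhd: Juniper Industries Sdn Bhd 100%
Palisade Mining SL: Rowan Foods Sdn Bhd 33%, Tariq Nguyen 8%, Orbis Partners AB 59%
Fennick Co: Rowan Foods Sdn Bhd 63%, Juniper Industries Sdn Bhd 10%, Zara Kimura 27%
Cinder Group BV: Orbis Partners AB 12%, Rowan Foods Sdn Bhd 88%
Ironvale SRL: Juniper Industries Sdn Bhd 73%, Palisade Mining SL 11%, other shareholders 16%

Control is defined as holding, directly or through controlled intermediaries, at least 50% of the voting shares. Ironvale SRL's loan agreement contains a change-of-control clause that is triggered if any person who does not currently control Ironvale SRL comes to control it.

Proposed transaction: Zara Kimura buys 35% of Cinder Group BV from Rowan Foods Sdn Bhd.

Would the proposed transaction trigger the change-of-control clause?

No

The purchase adds only to Zara's holdings (Rowan's stake shrinks), so Zara is the only person who could newly come to control Ironvale.
Zara's largest direct stake is 27% in Fennick, which does not meet the threshold, so Zara controls no company.
Neither Zara nor any entity Zara controls holds any voting interest in Ironvale.
So before the transaction, Zara does not control Ironvale.
After the purchase, Zara holds 35% of Cinder directly, and Rowan's stake falls to 53%.
Zara's side now holds 35% of Cinder, not ≥ 50%, so Zara still does not control Cinder.
After the transaction, neither Zara nor any entity Zara controls holds a voting interest in Ironvale, so Zara still does not control it.
No new person acquires control, so the clause is not triggered.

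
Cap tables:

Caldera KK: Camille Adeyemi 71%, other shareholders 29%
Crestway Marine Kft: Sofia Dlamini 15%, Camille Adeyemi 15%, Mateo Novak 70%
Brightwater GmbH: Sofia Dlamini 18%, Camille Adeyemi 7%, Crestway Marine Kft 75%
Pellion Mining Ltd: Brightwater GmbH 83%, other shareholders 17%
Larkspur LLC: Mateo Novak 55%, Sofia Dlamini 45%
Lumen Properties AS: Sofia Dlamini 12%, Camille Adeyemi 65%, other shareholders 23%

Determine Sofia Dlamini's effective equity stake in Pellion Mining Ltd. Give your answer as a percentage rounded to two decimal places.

Sofia reaches Pellion along 2 paths.
Via Brightwater: 18% × 83% = 14.94%.
Via Crestway → Brightwater: 15% × 75% × 83% = 9.3375%.
Total: 14.94% + 9.3375% = 24.2775%.
Rounded: 24.28%.

24.28%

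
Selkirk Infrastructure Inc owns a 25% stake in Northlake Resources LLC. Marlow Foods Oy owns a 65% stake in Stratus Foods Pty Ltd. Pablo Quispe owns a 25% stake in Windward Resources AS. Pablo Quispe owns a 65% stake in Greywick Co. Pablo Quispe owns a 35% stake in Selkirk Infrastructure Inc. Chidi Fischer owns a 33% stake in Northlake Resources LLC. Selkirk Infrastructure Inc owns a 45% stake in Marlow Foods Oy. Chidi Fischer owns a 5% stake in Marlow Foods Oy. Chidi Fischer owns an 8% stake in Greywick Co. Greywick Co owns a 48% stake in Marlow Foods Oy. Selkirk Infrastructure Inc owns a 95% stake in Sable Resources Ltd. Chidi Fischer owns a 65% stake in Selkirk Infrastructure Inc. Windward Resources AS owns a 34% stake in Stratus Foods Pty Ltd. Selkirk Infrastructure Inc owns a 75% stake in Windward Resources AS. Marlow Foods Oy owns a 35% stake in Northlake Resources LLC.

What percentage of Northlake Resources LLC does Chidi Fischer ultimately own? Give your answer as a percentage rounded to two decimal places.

Chidi reaches Northlake along 5 paths.
Via Selkirk: 65% × 25% = 16.25%.
Via Greywick → Marlow: 8% × 48% × 35% = 1.344%.
Via Selkirk → Marlow: 65% × 45% × 35% = 10.2375%.
Via Marlow: 5% × 35% = 1.75%.
Direct stake: 33% = 33%.
Total: 16.25% + 1.344% + 10.2375% + 1.75% + 33% = 62.5815%.
Rounded: 62.58%.

62.58%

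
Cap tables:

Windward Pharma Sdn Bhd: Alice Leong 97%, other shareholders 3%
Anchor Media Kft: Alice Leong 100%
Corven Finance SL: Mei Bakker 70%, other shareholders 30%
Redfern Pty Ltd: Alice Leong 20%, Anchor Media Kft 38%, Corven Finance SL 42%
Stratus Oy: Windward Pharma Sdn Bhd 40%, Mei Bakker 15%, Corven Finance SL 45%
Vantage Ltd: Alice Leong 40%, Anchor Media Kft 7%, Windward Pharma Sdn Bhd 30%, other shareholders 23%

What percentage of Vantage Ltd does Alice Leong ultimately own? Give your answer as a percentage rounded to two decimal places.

Alice reaches Vantage along 3 paths.
Direct stake: 40% = 40%.
Via Anchor: 100% × 7% = 7%.
Via Windward: 97% × 30% = 29.1%.
Total: 40% + 7% + 29.1% = 76.1%.
Rounded: 76.10%.

76.10%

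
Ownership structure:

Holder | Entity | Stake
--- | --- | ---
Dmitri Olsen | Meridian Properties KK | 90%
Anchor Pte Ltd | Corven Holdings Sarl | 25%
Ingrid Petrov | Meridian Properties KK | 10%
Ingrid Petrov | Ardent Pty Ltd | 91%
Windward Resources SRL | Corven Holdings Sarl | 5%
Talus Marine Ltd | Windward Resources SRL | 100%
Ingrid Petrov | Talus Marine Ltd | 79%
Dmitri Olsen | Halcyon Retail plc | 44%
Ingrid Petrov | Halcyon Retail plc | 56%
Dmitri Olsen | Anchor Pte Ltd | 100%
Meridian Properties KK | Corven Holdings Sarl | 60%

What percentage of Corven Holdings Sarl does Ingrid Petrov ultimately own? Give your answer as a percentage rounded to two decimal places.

9.95%

Ingrid reaches Corven along 2 paths.
Via Meridian: 10% × 60% = 6%.
Via Talus → Windward: 79% × 100% × 5% = 3.95%.
Total: 6% + 3.95% = 9.95%.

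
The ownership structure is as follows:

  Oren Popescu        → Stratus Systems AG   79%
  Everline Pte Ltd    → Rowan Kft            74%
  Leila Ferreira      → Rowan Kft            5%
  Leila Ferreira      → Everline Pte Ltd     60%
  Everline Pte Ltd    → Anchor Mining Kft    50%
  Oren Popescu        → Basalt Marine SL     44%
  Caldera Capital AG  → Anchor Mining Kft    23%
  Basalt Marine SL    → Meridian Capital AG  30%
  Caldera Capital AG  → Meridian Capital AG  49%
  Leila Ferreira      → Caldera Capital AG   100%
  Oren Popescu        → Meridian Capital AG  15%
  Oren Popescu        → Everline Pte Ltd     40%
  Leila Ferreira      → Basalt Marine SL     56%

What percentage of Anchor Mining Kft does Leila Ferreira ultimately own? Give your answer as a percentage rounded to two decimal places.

Leila reaches Anchor along 2 paths.
Via Everline: 60% × 50% = 30%.
Via Caldera: 100% × 23% = 23%.
Total: 30% + 23% = 53%.
Rounded: 53.00%.

53.00%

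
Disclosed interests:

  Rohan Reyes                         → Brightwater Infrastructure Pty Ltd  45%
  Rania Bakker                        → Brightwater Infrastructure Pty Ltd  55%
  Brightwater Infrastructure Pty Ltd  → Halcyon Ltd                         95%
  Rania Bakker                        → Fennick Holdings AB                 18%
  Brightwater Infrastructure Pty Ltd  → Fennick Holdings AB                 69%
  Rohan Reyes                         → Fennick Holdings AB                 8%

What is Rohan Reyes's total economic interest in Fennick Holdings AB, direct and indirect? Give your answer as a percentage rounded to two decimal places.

39.05%

Rohan reaches Fennick along 2 paths.
Via Brightwater: 45% × 69% = 31.05%.
Direct stake: 8% = 8%.
Total: 31.05% + 8% = 39.05%.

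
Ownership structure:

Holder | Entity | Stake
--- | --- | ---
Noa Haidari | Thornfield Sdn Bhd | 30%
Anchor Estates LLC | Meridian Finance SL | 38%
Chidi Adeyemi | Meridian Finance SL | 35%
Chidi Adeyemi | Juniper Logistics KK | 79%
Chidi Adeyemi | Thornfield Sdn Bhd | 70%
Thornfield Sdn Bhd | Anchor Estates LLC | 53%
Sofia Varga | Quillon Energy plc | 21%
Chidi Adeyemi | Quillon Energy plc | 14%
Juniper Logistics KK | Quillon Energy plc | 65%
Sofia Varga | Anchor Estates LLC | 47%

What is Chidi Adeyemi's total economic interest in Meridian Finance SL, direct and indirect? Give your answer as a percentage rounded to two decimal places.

49.10%

Chidi reaches Meridian along 2 paths.
Direct stake: 35% = 35%.
Via Thornfield → Anchor: 70% × 53% × 38% = 14.098%.
Total: 35% + 14.098% = 49.098%.
Rounded: 49.10%.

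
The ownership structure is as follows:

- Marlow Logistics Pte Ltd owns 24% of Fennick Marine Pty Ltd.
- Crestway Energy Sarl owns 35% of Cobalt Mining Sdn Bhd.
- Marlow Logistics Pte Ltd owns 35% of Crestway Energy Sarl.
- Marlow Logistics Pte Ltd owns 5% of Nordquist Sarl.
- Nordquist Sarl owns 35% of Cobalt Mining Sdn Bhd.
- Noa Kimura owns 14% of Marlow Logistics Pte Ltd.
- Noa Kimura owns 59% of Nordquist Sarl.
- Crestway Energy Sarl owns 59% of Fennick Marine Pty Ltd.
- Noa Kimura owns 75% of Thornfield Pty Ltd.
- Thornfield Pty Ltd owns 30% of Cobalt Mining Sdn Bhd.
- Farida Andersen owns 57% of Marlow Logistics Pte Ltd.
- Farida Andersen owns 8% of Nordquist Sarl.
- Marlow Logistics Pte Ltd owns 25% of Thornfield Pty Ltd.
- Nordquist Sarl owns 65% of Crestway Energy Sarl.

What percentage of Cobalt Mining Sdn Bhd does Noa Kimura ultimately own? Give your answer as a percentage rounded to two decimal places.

Noa reaches Cobalt along 7 paths.
Via Marlow → Nordquist → Crestway: 14% × 5% × 65% × 35% = 0.15925%.
Via Nordquist → Crestway: 59% × 65% × 35% = 13.4225%.
Via Marlow → Crestway: 14% × 35% × 35% = 1.715%.
Via Marlow → Nordquist: 14% × 5% × 35% = 0.245%.
Via Nordquist: 59% × 35% = 20.65%.
Via Thornfield: 75% × 30% = 22.5%.
Via Marlow → Thornfield: 14% × 25% × 30% = 1.05%.
Total: 0.15925% + 13.4225% + 1.715% + 0.245% + 20.65% + 22.5% + 1.05% = 59.74175%.
Rounded: 59.74%.

59.74%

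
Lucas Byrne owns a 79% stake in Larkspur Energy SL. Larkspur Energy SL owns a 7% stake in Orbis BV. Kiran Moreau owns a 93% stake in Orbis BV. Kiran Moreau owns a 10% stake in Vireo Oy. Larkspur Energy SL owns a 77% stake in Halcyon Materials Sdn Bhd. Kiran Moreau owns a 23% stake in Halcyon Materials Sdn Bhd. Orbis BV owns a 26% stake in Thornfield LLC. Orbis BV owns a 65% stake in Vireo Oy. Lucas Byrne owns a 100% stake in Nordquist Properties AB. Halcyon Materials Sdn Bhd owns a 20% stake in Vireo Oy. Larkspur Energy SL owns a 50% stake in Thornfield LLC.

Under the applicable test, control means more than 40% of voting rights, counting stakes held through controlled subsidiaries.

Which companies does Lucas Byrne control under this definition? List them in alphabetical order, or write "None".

Halcyon Materials Sdn Bhd, Larkspur Energy SL, Nordquist Properties AB, Thornfield LLC

Lucas holds 79% of Larkspur, so Lucas controls Larkspur.
Lucas holds 100% of Nordquist, so Lucas controls Nordquist.
Larkspur holds 77% of Halcyon, so Lucas controls Halcyon.
Larkspur holds 50% of Thornfield, so Lucas controls Thornfield.
No other company's threshold is met.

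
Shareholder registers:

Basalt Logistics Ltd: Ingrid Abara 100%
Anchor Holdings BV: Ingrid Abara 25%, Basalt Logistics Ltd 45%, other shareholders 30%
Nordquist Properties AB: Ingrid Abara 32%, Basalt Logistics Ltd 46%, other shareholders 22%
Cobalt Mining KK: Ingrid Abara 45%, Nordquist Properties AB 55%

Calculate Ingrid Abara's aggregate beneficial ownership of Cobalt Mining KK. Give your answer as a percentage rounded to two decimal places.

87.90%

Ingrid reaches Cobalt along 3 paths.
Direct stake: 45% = 45%.
Via Nordquist: 32% × 55% = 17.6%.
Via Basalt → Nordquist: 100% × 46% × 55% = 25.3%.
Total: 45% + 17.6% + 25.3% = 87.9%.
Rounded: 87.90%.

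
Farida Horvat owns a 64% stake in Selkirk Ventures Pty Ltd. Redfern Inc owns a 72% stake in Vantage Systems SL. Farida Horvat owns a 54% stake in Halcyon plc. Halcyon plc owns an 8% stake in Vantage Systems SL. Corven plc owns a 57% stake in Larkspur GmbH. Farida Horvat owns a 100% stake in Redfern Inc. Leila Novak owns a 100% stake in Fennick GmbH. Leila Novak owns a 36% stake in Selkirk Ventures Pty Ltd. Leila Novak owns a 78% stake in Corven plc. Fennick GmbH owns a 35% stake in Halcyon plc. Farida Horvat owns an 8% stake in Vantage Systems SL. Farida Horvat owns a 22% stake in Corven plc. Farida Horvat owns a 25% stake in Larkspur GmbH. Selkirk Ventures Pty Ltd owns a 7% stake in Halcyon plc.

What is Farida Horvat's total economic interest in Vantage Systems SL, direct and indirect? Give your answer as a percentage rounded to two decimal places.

84.68%

Farida reaches Vantage along 4 paths.
Direct stake: 8% = 8%.
Via Halcyon: 54% × 8% = 4.32%.
Via Selkirk → Halcyon: 64% × 7% × 8% = 0.3584%.
Via Redfern: 100% × 72% = 72%.
Total: 8% + 4.32% + 0.3584% + 72% = 84.6784%.
Rounded: 84.68%.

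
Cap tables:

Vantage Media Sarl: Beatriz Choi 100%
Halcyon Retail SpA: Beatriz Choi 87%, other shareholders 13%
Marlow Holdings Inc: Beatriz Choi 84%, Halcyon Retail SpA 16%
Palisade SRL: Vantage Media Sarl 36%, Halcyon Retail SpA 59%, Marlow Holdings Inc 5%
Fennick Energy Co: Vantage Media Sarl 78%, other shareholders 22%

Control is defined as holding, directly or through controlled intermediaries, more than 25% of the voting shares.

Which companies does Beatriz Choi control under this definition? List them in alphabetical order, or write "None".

Fennick Energy Co, Halcyon Retail SpA, Marlow Holdings Inc, Palisade SRL, Vantage Media Sarl

Beatriz holds 100% of Vantage, so Beatriz controls Vantage.
Beatriz holds 87% of Halcyon, so Beatriz controls Halcyon.
Beatriz and Halcyon together hold 84% + 16% = 100% of Marlow, so Beatriz controls Marlow.
Vantage and Halcyon and Marlow together hold 36% + 59% + 5% = 100% of Palisade, so Beatriz controls Palisade.
Vantage holds 78% of Fennick, so Beatriz controls Fennick.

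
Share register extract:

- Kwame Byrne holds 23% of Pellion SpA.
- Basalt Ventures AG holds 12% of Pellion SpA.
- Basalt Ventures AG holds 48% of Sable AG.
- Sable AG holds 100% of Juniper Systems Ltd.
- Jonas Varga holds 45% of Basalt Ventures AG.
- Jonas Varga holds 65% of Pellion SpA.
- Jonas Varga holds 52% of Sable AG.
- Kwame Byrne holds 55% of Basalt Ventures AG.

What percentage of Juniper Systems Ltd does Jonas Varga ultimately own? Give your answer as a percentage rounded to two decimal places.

Jonas reaches Juniper along 2 paths.
Via Basalt → Sable: 45% × 48% × 100% = 21.6%.
Via Sable: 52% × 100% = 52%.
Total: 21.6% + 52% = 73.6%.
Rounded: 73.60%.

73.60%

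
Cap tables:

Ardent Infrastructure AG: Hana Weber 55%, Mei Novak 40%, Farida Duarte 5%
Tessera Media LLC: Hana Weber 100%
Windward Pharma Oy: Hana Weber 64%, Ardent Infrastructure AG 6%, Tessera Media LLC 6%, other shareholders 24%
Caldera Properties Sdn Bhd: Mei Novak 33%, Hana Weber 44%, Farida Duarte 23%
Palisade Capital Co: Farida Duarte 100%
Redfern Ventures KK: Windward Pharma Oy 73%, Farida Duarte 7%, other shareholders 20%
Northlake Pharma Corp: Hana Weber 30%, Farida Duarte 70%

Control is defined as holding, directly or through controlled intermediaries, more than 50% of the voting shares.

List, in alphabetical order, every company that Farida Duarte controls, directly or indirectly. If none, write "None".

Northlake Pharma Corp, Palisade Capital Co

Farida holds 100% of Palisade, so Farida controls Palisade.
Farida holds 70% of Northlake, so Farida controls Northlake.
No other company's threshold is met.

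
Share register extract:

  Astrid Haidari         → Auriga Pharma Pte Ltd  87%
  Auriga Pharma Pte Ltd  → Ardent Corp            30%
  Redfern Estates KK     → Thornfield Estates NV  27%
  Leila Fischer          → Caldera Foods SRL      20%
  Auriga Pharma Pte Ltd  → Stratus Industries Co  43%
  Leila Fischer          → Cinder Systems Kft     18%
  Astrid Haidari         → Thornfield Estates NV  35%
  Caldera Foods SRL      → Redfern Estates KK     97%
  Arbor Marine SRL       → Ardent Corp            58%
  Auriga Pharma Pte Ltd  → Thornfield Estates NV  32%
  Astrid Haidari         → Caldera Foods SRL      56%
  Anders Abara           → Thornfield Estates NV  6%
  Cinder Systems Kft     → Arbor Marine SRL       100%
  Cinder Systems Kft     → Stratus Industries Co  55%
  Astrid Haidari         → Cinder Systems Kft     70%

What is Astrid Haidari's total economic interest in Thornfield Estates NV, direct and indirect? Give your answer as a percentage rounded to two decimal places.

77.51%

Astrid reaches Thornfield along 3 paths.
Via Auriga: 87% × 32% = 27.84%.
Direct stake: 35% = 35%.
Via Caldera → Redfern: 56% × 97% × 27% = 14.6664%.
Total: 27.84% + 35% + 14.6664% = 77.5064%.
Rounded: 77.51%.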